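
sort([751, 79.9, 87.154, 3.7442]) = [3.7442, 79.9, 87.154, 751]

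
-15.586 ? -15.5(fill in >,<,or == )<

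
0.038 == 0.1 False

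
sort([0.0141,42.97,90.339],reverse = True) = [90.339,42.97,0.0141]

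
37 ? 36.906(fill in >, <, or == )>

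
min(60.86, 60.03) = 60.03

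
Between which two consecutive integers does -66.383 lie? -67 and -66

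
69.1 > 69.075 True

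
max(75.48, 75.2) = 75.48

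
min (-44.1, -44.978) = -44.978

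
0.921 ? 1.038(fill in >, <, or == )<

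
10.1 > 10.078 True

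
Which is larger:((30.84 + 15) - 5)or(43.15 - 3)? ((30.84 + 15) - 5)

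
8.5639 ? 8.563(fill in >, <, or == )>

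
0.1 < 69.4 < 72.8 True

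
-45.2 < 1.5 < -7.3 False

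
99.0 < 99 False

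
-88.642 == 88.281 False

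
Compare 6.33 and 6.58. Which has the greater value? 6.58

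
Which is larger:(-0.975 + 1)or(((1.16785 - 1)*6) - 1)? (-0.975 + 1)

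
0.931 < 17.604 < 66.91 True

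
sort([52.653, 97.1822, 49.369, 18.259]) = [18.259, 49.369, 52.653, 97.1822]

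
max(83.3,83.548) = 83.548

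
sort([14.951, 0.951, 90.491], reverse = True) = [90.491, 14.951, 0.951]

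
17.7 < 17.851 True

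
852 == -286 False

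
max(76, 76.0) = 76.0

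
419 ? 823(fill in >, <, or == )<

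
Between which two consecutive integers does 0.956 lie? 0 and 1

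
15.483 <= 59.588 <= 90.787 True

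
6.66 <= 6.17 False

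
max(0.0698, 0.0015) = 0.0698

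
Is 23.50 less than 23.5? No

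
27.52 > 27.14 True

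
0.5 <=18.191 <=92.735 True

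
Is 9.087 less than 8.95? No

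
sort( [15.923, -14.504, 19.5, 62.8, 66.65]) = [-14.504, 15.923, 19.5, 62.8, 66.65]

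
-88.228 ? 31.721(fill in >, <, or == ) <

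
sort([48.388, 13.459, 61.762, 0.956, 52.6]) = [0.956, 13.459, 48.388, 52.6, 61.762]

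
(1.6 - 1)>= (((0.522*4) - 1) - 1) True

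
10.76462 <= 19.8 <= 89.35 True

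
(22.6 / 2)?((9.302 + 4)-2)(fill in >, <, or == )<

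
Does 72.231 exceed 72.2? Yes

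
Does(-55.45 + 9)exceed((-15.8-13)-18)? Yes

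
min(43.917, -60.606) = -60.606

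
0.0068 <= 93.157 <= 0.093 False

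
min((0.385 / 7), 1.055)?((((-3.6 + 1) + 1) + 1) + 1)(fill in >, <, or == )<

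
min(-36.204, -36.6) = -36.6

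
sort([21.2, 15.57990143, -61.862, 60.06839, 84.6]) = [-61.862, 15.57990143, 21.2, 60.06839, 84.6]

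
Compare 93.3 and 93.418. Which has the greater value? 93.418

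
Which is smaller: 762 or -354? -354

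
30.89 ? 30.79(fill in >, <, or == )>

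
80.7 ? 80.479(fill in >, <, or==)>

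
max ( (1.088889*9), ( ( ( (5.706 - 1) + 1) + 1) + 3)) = 9.800001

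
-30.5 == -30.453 False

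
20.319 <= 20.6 True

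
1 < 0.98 False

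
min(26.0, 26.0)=26.0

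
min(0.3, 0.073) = 0.073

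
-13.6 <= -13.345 True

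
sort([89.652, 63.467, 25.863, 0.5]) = [0.5, 25.863, 63.467, 89.652]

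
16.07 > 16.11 False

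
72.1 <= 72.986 True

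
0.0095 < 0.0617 True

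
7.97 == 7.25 False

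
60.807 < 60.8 False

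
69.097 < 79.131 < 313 True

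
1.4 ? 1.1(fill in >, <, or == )>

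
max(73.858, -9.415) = 73.858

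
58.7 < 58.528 False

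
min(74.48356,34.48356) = 34.48356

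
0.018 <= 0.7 True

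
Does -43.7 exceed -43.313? No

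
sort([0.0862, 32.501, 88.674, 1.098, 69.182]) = [0.0862, 1.098, 32.501, 69.182, 88.674]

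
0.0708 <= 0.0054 False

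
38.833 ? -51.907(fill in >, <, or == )>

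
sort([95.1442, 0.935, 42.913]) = [0.935, 42.913, 95.1442]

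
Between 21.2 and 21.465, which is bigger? 21.465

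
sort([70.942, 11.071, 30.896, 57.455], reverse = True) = [70.942, 57.455, 30.896, 11.071]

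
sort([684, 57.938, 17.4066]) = [17.4066, 57.938, 684]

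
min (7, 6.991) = 6.991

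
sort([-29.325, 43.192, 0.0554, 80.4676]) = [-29.325, 0.0554, 43.192, 80.4676]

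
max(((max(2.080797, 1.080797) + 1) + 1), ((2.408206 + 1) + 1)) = 4.408206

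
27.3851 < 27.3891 True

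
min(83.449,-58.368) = -58.368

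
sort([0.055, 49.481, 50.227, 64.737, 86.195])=[0.055, 49.481, 50.227, 64.737, 86.195]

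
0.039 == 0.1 False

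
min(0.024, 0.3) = 0.024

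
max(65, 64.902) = 65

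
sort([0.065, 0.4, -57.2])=[-57.2, 0.065, 0.4]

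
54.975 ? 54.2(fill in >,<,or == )>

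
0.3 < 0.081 False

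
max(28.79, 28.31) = 28.79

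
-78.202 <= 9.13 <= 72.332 True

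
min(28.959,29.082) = 28.959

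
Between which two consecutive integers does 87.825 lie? 87 and 88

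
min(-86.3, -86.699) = -86.699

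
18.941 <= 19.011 True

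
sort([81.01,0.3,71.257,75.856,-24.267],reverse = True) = [81.01,75.856,71.257,0.3,-24.267]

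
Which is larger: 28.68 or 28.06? 28.68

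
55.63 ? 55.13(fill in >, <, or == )>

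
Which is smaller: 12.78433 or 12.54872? 12.54872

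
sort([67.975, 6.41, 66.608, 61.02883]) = [6.41, 61.02883, 66.608, 67.975]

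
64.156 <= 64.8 True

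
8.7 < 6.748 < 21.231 False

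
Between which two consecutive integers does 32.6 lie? 32 and 33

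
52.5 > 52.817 False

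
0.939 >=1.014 False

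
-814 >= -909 True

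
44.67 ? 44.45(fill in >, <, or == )>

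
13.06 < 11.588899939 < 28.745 False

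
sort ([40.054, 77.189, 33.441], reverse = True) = [77.189, 40.054, 33.441]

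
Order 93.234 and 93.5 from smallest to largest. 93.234, 93.5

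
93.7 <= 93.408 False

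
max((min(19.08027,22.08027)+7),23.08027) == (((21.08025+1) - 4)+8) False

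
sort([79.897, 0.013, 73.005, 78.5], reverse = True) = [79.897, 78.5, 73.005, 0.013]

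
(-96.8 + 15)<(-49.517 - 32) True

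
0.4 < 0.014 False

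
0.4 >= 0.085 True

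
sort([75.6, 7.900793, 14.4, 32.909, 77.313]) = [7.900793, 14.4, 32.909, 75.6, 77.313]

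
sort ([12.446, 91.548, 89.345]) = [12.446, 89.345, 91.548]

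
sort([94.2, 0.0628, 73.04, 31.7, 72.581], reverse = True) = [94.2, 73.04, 72.581, 31.7, 0.0628]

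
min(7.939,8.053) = 7.939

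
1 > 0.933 True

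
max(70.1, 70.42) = 70.42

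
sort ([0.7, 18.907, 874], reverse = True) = [874, 18.907, 0.7]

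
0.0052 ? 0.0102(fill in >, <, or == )<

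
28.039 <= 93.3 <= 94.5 True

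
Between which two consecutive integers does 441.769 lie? 441 and 442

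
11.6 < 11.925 True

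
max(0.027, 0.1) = 0.1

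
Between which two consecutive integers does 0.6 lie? 0 and 1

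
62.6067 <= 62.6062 False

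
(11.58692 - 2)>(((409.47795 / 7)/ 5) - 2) False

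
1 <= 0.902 False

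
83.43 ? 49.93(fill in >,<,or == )>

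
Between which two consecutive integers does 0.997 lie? 0 and 1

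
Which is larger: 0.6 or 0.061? 0.6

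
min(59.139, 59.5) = 59.139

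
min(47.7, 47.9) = 47.7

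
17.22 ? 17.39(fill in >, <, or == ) <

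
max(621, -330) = 621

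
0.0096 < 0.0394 True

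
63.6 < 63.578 False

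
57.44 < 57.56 True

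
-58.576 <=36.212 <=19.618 False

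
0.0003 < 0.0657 True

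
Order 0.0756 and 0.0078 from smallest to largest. 0.0078, 0.0756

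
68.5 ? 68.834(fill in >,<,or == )<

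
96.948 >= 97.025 False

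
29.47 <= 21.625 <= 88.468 False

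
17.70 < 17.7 False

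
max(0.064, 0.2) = 0.2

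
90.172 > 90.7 False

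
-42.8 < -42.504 True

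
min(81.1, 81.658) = 81.1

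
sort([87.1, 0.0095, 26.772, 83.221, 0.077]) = [0.0095, 0.077, 26.772, 83.221, 87.1]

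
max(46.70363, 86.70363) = 86.70363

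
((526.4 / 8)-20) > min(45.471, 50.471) True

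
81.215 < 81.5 True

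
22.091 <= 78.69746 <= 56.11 False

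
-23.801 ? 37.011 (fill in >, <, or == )<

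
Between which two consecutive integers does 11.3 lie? 11 and 12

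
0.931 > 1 False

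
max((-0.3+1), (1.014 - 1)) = 0.7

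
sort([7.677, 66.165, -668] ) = [-668, 7.677, 66.165]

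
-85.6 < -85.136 True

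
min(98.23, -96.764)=-96.764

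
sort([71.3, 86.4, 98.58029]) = [71.3, 86.4, 98.58029]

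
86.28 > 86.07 True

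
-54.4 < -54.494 False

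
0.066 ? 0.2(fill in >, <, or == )<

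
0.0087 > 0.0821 False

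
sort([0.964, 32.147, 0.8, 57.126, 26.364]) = [0.8, 0.964, 26.364, 32.147, 57.126]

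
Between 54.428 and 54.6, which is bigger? 54.6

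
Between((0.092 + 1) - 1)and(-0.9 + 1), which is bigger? (-0.9 + 1)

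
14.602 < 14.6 False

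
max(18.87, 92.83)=92.83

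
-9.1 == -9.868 False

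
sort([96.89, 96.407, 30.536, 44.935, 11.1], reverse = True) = [96.89, 96.407, 44.935, 30.536, 11.1]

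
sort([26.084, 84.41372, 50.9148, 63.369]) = [26.084, 50.9148, 63.369, 84.41372]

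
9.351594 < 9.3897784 True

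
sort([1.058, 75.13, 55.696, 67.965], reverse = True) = [75.13, 67.965, 55.696, 1.058]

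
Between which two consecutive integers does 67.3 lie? 67 and 68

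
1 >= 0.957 True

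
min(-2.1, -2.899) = -2.899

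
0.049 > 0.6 False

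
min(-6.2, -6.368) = -6.368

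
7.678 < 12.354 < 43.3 True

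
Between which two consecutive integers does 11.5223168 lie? 11 and 12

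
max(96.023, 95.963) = 96.023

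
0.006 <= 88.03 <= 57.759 False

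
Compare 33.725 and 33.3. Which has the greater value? 33.725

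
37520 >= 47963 False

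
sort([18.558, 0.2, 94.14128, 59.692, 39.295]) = [0.2, 18.558, 39.295, 59.692, 94.14128]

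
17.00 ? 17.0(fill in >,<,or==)==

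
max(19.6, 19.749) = 19.749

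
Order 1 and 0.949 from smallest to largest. 0.949, 1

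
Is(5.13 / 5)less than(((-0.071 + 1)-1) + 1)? No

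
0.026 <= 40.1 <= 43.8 True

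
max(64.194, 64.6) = 64.6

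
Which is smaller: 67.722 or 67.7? 67.7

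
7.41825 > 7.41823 True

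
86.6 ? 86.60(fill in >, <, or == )==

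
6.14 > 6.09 True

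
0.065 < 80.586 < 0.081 False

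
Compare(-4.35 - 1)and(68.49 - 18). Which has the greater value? (68.49 - 18)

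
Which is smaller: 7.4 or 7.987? 7.4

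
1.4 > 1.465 False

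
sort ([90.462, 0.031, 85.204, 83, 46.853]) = [0.031, 46.853, 83, 85.204, 90.462]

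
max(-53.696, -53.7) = -53.696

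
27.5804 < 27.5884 True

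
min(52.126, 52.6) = 52.126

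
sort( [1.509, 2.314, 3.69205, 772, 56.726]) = [1.509, 2.314, 3.69205, 56.726, 772]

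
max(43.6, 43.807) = 43.807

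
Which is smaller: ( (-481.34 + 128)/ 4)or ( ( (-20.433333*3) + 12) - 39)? ( (-481.34 + 128)/ 4)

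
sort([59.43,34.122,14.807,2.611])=[2.611,14.807,34.122,59.43]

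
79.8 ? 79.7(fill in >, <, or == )>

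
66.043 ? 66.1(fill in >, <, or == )<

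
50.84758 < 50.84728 False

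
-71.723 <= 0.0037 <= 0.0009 False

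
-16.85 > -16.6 False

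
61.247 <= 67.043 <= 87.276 True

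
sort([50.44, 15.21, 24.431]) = [15.21, 24.431, 50.44]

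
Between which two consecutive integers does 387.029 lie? 387 and 388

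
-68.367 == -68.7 False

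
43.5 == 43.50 True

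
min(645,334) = 334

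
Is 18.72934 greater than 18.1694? Yes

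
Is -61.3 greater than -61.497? Yes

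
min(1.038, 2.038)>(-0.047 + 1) True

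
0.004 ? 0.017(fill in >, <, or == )<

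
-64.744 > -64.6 False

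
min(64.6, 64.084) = 64.084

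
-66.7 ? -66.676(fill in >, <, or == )<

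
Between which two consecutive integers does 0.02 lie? 0 and 1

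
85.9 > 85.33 True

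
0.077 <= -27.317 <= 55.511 False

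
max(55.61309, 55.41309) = 55.61309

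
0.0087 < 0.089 True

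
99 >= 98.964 True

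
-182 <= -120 True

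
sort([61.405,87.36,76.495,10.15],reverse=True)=[87.36,76.495,61.405,10.15]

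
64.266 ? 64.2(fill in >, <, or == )>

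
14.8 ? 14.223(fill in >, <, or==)>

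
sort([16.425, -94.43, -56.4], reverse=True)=[16.425, -56.4, -94.43]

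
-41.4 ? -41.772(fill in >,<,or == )>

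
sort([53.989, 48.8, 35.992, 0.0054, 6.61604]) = [0.0054, 6.61604, 35.992, 48.8, 53.989]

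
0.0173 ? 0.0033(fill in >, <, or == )>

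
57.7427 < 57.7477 True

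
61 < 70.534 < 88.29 True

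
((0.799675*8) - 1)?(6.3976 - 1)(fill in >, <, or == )<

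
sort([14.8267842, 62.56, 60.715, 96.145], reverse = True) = [96.145, 62.56, 60.715, 14.8267842]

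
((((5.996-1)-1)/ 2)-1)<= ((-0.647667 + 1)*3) True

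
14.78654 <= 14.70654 False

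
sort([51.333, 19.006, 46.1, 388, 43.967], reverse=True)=[388, 51.333, 46.1, 43.967, 19.006]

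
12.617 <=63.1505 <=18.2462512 False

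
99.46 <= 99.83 True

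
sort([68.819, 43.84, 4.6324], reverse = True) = [68.819, 43.84, 4.6324]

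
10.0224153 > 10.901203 False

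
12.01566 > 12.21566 False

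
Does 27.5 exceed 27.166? Yes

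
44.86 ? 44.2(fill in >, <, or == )>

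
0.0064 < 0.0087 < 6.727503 True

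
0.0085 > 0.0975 False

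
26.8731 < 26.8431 False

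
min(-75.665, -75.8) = -75.8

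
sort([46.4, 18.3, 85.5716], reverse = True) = [85.5716, 46.4, 18.3]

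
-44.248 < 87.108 True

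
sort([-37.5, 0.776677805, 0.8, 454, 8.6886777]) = [-37.5, 0.776677805, 0.8, 8.6886777, 454]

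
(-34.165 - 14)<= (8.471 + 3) True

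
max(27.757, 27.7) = 27.757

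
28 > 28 False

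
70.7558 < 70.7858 True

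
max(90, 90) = 90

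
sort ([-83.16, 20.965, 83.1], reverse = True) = [83.1, 20.965, -83.16]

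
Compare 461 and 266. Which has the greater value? 461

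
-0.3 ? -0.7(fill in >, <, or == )>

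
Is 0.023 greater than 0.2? No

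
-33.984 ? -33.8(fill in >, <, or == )<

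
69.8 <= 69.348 False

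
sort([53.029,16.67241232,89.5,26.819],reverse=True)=[89.5,53.029,26.819,16.67241232]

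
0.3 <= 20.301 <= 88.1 True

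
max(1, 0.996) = 1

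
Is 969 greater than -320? Yes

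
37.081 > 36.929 True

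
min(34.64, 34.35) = 34.35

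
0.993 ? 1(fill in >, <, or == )<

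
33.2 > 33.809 False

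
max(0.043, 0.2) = 0.2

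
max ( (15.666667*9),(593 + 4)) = 597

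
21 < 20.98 False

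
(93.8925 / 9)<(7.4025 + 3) False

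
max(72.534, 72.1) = 72.534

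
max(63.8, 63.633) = 63.8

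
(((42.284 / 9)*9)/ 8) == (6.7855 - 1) False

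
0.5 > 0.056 True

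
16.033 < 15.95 False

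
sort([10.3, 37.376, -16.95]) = [-16.95, 10.3, 37.376]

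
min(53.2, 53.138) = 53.138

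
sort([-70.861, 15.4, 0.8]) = [-70.861, 0.8, 15.4]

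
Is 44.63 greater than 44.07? Yes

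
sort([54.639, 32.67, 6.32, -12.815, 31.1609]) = [-12.815, 6.32, 31.1609, 32.67, 54.639]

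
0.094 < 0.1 True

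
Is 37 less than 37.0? No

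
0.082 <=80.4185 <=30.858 False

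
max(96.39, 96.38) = 96.39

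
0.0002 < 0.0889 True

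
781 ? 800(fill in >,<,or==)<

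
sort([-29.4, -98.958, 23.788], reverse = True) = [23.788, -29.4, -98.958]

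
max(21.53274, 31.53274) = 31.53274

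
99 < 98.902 False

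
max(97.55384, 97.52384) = 97.55384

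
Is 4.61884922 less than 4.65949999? Yes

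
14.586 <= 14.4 False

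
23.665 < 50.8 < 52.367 True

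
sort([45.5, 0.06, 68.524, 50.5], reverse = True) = [68.524, 50.5, 45.5, 0.06]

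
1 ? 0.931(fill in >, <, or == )>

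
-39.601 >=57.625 False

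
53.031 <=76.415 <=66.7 False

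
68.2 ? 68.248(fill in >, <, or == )<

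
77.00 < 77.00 False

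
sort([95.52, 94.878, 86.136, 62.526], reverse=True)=[95.52, 94.878, 86.136, 62.526]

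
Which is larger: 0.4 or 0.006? 0.4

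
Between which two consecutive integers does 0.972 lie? 0 and 1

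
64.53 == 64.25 False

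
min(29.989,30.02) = 29.989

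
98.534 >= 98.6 False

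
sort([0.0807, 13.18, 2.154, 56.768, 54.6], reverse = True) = [56.768, 54.6, 13.18, 2.154, 0.0807]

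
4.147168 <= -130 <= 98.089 False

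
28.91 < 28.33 False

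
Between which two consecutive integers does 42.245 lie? 42 and 43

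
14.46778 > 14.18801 True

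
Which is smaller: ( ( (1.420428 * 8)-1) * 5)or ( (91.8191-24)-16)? ( ( (1.420428 * 8)-1) * 5)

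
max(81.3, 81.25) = 81.3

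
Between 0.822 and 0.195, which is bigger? 0.822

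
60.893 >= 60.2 True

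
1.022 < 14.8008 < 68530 True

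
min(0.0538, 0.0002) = 0.0002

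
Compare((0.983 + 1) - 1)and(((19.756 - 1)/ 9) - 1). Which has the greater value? (((19.756 - 1)/ 9) - 1)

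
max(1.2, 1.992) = 1.992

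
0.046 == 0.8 False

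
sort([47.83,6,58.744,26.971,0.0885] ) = [0.0885,6,26.971,47.83,58.744]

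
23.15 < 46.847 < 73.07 True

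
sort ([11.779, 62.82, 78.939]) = [11.779, 62.82, 78.939]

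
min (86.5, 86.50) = 86.5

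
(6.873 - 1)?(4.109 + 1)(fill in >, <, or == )>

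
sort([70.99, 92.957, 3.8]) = [3.8, 70.99, 92.957]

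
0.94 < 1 True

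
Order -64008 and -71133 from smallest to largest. -71133, -64008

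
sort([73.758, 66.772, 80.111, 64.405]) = [64.405, 66.772, 73.758, 80.111]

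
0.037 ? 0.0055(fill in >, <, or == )>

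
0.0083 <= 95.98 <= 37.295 False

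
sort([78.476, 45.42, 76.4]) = [45.42, 76.4, 78.476]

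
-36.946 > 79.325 False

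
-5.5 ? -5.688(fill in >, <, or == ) >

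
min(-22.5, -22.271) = -22.5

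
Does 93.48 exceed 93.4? Yes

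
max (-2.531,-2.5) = -2.5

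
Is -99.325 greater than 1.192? No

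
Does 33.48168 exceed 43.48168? No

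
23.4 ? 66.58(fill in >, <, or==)<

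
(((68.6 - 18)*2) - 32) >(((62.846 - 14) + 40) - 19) False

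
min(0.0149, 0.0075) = 0.0075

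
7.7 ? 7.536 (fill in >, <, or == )>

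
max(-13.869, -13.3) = -13.3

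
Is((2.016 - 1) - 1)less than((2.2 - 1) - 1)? Yes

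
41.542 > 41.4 True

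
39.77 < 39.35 False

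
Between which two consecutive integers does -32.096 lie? -33 and -32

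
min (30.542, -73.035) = -73.035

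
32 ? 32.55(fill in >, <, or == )<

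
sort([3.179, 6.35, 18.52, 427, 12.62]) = [3.179, 6.35, 12.62, 18.52, 427]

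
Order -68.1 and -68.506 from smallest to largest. -68.506, -68.1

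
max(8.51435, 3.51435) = 8.51435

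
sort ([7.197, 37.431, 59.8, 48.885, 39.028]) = [7.197, 37.431, 39.028, 48.885, 59.8]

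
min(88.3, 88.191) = 88.191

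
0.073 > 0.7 False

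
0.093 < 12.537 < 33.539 True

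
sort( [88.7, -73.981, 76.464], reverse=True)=[88.7, 76.464, -73.981]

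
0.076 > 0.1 False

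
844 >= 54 True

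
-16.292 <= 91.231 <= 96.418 True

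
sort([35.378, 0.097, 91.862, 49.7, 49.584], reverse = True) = [91.862, 49.7, 49.584, 35.378, 0.097]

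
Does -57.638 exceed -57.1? No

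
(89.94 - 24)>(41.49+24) True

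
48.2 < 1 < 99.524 False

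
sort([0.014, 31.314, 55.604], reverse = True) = [55.604, 31.314, 0.014]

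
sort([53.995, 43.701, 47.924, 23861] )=[43.701, 47.924, 53.995, 23861]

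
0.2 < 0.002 False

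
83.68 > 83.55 True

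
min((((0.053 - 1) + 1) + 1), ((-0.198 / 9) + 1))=0.978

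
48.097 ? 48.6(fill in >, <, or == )<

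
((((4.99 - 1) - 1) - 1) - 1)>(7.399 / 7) False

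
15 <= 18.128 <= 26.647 True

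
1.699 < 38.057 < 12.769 False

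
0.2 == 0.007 False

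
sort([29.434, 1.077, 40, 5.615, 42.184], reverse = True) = [42.184, 40, 29.434, 5.615, 1.077]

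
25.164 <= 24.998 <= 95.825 False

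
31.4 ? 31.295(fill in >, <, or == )>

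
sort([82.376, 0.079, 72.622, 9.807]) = [0.079, 9.807, 72.622, 82.376]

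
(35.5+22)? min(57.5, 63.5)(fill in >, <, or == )==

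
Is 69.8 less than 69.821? Yes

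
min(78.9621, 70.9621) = 70.9621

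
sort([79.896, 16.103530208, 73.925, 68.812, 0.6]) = [0.6, 16.103530208, 68.812, 73.925, 79.896]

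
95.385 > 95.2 True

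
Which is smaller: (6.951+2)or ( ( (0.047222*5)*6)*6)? ( ( (0.047222*5)*6)*6)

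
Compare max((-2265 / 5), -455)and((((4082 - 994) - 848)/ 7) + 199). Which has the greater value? ((((4082 - 994) - 848)/ 7) + 199)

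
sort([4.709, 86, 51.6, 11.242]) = [4.709, 11.242, 51.6, 86]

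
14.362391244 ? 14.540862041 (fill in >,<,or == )<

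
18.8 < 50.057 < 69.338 True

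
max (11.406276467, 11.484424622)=11.484424622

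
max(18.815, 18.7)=18.815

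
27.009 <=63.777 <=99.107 True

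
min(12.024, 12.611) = 12.024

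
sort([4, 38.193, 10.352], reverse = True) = [38.193, 10.352, 4]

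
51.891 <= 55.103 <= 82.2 True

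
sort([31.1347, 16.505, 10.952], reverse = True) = [31.1347, 16.505, 10.952]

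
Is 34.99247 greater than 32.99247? Yes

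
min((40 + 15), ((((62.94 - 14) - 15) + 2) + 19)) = 54.94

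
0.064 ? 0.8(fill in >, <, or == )<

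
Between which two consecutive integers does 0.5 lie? 0 and 1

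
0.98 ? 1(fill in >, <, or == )<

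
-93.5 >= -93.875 True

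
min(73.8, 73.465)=73.465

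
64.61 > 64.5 True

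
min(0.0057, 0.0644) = 0.0057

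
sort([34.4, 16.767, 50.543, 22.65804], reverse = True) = [50.543, 34.4, 22.65804, 16.767]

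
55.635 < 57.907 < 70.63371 True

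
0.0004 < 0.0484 True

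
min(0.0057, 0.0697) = 0.0057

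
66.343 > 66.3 True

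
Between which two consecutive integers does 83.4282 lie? 83 and 84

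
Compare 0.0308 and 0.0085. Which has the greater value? 0.0308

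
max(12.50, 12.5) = 12.5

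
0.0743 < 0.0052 False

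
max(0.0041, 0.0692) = 0.0692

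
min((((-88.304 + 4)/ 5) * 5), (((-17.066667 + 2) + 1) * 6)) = -84.400002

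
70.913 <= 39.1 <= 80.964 False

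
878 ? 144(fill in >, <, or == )>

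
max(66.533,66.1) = 66.533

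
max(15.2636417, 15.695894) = 15.695894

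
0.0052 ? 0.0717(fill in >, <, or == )<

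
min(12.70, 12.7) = 12.70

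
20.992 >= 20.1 True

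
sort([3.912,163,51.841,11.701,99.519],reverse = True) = [163,99.519,51.841,11.701,3.912]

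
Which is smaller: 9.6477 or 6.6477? 6.6477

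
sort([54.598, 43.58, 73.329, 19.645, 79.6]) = [19.645, 43.58, 54.598, 73.329, 79.6]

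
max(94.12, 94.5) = 94.5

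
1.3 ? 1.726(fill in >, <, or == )<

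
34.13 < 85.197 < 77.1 False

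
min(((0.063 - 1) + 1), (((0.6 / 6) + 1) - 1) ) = 0.063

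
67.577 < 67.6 True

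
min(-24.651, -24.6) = -24.651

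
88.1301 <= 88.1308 True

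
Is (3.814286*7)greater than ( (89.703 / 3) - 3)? No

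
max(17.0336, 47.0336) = 47.0336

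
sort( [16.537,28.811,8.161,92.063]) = [8.161,16.537,28.811,92.063]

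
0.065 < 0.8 True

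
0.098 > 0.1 False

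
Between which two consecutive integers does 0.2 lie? 0 and 1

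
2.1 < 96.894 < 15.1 False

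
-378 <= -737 False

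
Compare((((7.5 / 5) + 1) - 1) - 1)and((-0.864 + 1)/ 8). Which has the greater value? ((((7.5 / 5) + 1) - 1) - 1)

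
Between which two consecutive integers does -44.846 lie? -45 and -44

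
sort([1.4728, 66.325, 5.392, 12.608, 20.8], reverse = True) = [66.325, 20.8, 12.608, 5.392, 1.4728]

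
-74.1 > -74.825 True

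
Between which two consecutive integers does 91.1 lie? 91 and 92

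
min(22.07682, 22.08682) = 22.07682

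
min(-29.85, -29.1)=-29.85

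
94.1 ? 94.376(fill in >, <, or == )<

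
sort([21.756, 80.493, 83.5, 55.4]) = [21.756, 55.4, 80.493, 83.5]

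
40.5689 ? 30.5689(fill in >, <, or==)>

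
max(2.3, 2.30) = 2.30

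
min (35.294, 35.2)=35.2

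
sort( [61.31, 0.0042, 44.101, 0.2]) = [0.0042, 0.2, 44.101, 61.31]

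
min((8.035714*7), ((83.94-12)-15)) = 56.249998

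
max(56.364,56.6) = 56.6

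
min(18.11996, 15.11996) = 15.11996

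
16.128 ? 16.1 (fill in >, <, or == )>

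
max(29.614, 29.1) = 29.614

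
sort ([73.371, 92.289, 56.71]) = [56.71, 73.371, 92.289]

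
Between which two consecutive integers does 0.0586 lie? 0 and 1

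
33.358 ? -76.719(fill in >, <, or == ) >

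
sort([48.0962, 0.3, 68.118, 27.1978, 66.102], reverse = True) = [68.118, 66.102, 48.0962, 27.1978, 0.3]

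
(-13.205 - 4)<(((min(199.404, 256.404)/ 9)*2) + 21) True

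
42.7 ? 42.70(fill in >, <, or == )==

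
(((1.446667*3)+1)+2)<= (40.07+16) True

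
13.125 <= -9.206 False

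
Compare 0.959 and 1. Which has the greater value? 1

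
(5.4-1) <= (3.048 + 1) False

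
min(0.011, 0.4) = 0.011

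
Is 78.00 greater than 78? No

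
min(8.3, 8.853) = 8.3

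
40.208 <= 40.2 False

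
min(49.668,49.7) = 49.668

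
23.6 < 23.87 True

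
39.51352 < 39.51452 True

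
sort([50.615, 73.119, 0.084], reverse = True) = [73.119, 50.615, 0.084]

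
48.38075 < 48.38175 True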